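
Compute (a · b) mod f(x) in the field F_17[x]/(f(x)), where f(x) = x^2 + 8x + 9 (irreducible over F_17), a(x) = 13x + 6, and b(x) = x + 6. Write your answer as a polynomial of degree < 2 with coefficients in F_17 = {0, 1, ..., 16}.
a · b ≡ 14x + 4 (mod f(x))

Multiply in F_17[x]: a(x)·b(x) = (13x + 6)·(x + 6) = 13x^2 + 16x + 2. This has degree ≥ 2, so divide by f(x) over F_17: 13x^2 + 16x + 2 = (13)·(x^2 + 8x + 9) + (14x + 4). Hence a·b ≡ 14x + 4 (mod f). (F_17[x]/(f) is a field with 17^2 = 289 elements since f is irreducible of degree 2.)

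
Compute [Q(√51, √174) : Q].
[Q(√51, √174) : Q] = 4

[Q(√51):Q] = 2 (min poly x^2 - 51, irreducible since 51 is squarefree > 1). For the top step, suppose √174 ∈ Q(√51), say √174 = c + d√51 with c, d ∈ Q. Squaring: 174 = c^2 + 51d^2 + 2cd√51. Since √51 ∉ Q this forces 2cd = 0. If d = 0 then √174 = c ∈ Q, contradicting 174 squarefree > 1. If c = 0 then 174 = 51d^2, so 51·174 = (51d)^2 is a perfect square in Q — but 51·174 = 8874 is not a perfect square (since 51 and 174 are distinct squarefree integers). Contradiction. Hence √174 ∉ Q(√51), so x^2 - 174 stays irreducible over Q(√51) and [Q(√51, √174) : Q(√51)] = 2. By the tower law, [Q(√51, √174) : Q] = 2 · 2 = 4.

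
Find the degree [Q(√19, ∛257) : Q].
[Q(√19, ∛257) : Q] = 6

Let L = Q(√19, ∛257). Since Q(√19) ⊂ L and [Q(√19):Q] = 2, the tower law gives 2 | [L:Q]. Likewise Q(∛257) ⊂ L with [Q(∛257):Q] = 3 (because 257 is not a perfect cube), so 3 | [L:Q]. As gcd(2,3) = 1, [L:Q] is divisible by 6. Conversely L is generated over Q by √19 and ∛257, so [L:Q] ≤ 2·3 = 6. Therefore [Q(√19, ∛257) : Q] = 6.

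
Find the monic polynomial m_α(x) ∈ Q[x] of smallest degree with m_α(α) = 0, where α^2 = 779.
m_α(x) = x^2 - 779

α satisfies α^2 - 779 = 0, so x^2 - 779 annihilates α. Since d = 779 is squarefree and ≠ 1, it is not a perfect square in Q, so x^2 - 779 has no rational root and is therefore irreducible over Q (a degree-2 polynomial over a field is irreducible iff it has no root). Hence m_α(x) = x^2 - 779.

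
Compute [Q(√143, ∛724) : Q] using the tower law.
[Q(√143, ∛724) : Q] = 6

Let L = Q(√143, ∛724). Since Q(√143) ⊂ L and [Q(√143):Q] = 2, the tower law gives 2 | [L:Q]. Likewise Q(∛724) ⊂ L with [Q(∛724):Q] = 3 (because 724 is not a perfect cube), so 3 | [L:Q]. As gcd(2,3) = 1, [L:Q] is divisible by 6. Conversely L is generated over Q by √143 and ∛724, so [L:Q] ≤ 2·3 = 6. Therefore [Q(√143, ∛724) : Q] = 6.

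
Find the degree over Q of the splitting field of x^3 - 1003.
[K : Q] = 6

The roots of x^3 - 1003 are ∛1003, ω∛1003, ω^2∛1003 where ω = e^(2πi/3) is a primitive cube root of unity, so K = Q(∛1003, ω). Now [Q(∛1003):Q] = 3 (since 1003 is not a perfect cube, x^3 - 1003 is irreducible) and [Q(ω):Q] = 2. Both 2 and 3 divide [K:Q], and [K:Q] ≤ 3·2 = 6, so [K:Q] = 6. (Equivalently: Q(∛1003) ⊂ R but ω ∉ R, so [K : Q(∛1003)] = 2.)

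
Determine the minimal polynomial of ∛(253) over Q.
m_α(x) = x^3 - 253

α satisfies α^3 = 253, so x^3 - 253 annihilates α. By the rational root test, a rational root p/q (in lowest terms) of x^3 - 253 would satisfy p^3 = 253 q^3, forcing q = 1 and p^3 = 253; but 253 is not a perfect cube, contradiction. A monic cubic over Q with no rational root is irreducible (any nontrivial factorization would include a linear factor). Hence x^3 - 253 is the minimal polynomial of α, and in particular [Q(α):Q] = 3.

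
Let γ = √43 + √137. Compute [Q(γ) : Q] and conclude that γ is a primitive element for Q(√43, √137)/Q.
[Q(γ) : Q] = 4 (equivalently, Q(γ) = Q(√43, √137))

Obviously Q(γ) ⊆ Q(√43, √137), and [Q(√43, √137):Q] = 4 (since 43, 137 are distinct squarefree integers > 1 with 5891 not a perfect square). To show equality we compute the minimal polynomial of γ. From γ = √43 + √137: γ^2 = 43 + 2√(5891) + 137 = 180 + 2√(5891), so γ^2 - 180 = 2√(5891); squaring, (γ^2 - 180)^2 = 4·5891, i.e. γ^4 - 360γ^2 + 32400 - 23564 = 0, i.e. γ^4 - 360γ^2 + 8836 = 0. So γ is a root of x^4 - 360x^2 + 8836. This polynomial is irreducible over Q: it has no rational root (each ±√43 ± √137 is irrational), and any factorization into two quadratics over Q would force √(5891) ∈ Q (pairing opposite roots) or √43, √137 ∈ Q (other pairings), all impossible. Hence [Q(γ):Q] = 4 = [Q(√43, √137):Q], so Q(γ) = Q(√43, √137).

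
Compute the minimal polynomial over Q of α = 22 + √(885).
m_α(x) = x^2 - 44x - 401

From α - 22 = √(885), squaring gives (α - 22)^2 = 885, i.e. α^2 - 44α + 484 = 885, so α^2 - 44α - 401 = 0. The discriminant of x^2 - 44x - 401 is (-44)^2 - 4·(-401) = 1936 + 1604 = 3540, and 4·(885) is not a perfect square in Q since 885 is squarefree and ≠ 1. Hence x^2 - 44x - 401 is irreducible over Q and is the minimal polynomial of α.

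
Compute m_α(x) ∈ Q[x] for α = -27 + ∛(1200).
m_α(x) = x^3 + 81x^2 + 2187x + 18483

Set β = α + 27 = ∛(1200), so β^3 = 1200. Then (α + 27)^3 - 1200 = 0, i.e. α is a root of g(x) = (x + 27)^3 - 1200 = x^3 + 81x^2 + 2187x + 18483. Since g(x) = h(x + 27) where h(x) = x^3 - 1200, and h is irreducible over Q (because 1200 is not a perfect cube, so h has no rational root, and a monic cubic with no rational root is irreducible), g is also irreducible (irreducibility is preserved under the substitution x → x + 27). Hence m_α(x) = x^3 + 81x^2 + 2187x + 18483.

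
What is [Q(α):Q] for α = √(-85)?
[Q(α):Q] = 2

[Q(α):Q] equals the degree of the minimal polynomial of α. Here α^2 = -85 and x^2 + 85 is irreducible (d = -85 is squarefree, ≠ 1, hence not a square), so deg(m_α) = 2. Thus [Q(α):Q] = 2.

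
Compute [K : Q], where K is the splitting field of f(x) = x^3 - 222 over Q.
[K : Q] = 6

The roots of x^3 - 222 are ∛222, ω∛222, ω^2∛222 where ω = e^(2πi/3) is a primitive cube root of unity, so K = Q(∛222, ω). Now [Q(∛222):Q] = 3 (since 222 is not a perfect cube, x^3 - 222 is irreducible) and [Q(ω):Q] = 2. Both 2 and 3 divide [K:Q], and [K:Q] ≤ 3·2 = 6, so [K:Q] = 6. (Equivalently: Q(∛222) ⊂ R but ω ∉ R, so [K : Q(∛222)] = 2.)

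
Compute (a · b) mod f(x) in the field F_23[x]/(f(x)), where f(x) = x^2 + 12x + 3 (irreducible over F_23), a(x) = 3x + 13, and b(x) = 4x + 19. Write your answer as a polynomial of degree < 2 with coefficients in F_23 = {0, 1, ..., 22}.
a · b ≡ 11x + 4 (mod f(x))

Multiply in F_23[x]: a(x)·b(x) = (3x + 13)·(4x + 19) = 12x^2 + 17x + 17. This has degree ≥ 2, so divide by f(x) over F_23: 12x^2 + 17x + 17 = (12)·(x^2 + 12x + 3) + (11x + 4). Hence a·b ≡ 11x + 4 (mod f). (F_23[x]/(f) is a field with 23^2 = 529 elements since f is irreducible of degree 2.)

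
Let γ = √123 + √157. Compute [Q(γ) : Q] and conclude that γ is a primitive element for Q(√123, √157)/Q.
[Q(γ) : Q] = 4 (equivalently, Q(γ) = Q(√123, √157))

Obviously Q(γ) ⊆ Q(√123, √157), and [Q(√123, √157):Q] = 4 (since 123, 157 are distinct squarefree integers > 1 with 19311 not a perfect square). To show equality we compute the minimal polynomial of γ. From γ = √123 + √157: γ^2 = 123 + 2√(19311) + 157 = 280 + 2√(19311), so γ^2 - 280 = 2√(19311); squaring, (γ^2 - 280)^2 = 4·19311, i.e. γ^4 - 560γ^2 + 78400 - 77244 = 0, i.e. γ^4 - 560γ^2 + 1156 = 0. So γ is a root of x^4 - 560x^2 + 1156. This polynomial is irreducible over Q: it has no rational root (each ±√123 ± √157 is irrational), and any factorization into two quadratics over Q would force √(19311) ∈ Q (pairing opposite roots) or √123, √157 ∈ Q (other pairings), all impossible. Hence [Q(γ):Q] = 4 = [Q(√123, √157):Q], so Q(γ) = Q(√123, √157).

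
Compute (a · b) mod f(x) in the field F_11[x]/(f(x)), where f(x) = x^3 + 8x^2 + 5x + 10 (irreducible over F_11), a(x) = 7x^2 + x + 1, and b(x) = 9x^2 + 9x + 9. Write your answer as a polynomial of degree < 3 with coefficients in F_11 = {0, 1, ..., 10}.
a · b ≡ 10x^2 + 8x + 6 (mod f(x))

Multiply in F_11[x]: a(x)·b(x) = (7x^2 + x + 1)·(9x^2 + 9x + 9) = 8x^4 + 6x^3 + 4x^2 + 7x + 9. This has degree ≥ 3, so divide by f(x) over F_11: 8x^4 + 6x^3 + 4x^2 + 7x + 9 = (8x + 8)·(x^3 + 8x^2 + 5x + 10) + (10x^2 + 8x + 6). Hence a·b ≡ 10x^2 + 8x + 6 (mod f). (F_11[x]/(f) is a field with 11^3 = 1331 elements since f is irreducible of degree 3.)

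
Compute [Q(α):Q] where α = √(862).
[Q(α):Q] = 2

[Q(α):Q] equals the degree of the minimal polynomial of α. Here α^2 = 862 and x^2 - 862 is irreducible (d = 862 is squarefree, ≠ 1, hence not a square), so deg(m_α) = 2. Thus [Q(α):Q] = 2.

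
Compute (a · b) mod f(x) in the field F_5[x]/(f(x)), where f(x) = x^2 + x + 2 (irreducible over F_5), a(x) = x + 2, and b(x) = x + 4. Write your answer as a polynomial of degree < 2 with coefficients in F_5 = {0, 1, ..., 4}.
a · b ≡ 1 (mod f(x))

Multiply in F_5[x]: a(x)·b(x) = (x + 2)·(x + 4) = x^2 + x + 3. This has degree ≥ 2, so divide by f(x) over F_5: x^2 + x + 3 = (1)·(x^2 + x + 2) + (1). Hence a·b ≡ 1 (mod f). (F_5[x]/(f) is a field with 5^2 = 25 elements since f is irreducible of degree 2.)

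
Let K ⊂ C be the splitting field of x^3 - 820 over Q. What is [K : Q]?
[K : Q] = 6

The roots of x^3 - 820 are ∛820, ω∛820, ω^2∛820 where ω = e^(2πi/3) is a primitive cube root of unity, so K = Q(∛820, ω). Now [Q(∛820):Q] = 3 (since 820 is not a perfect cube, x^3 - 820 is irreducible) and [Q(ω):Q] = 2. Both 2 and 3 divide [K:Q], and [K:Q] ≤ 3·2 = 6, so [K:Q] = 6. (Equivalently: Q(∛820) ⊂ R but ω ∉ R, so [K : Q(∛820)] = 2.)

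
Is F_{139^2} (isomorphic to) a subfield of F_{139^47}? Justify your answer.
No: F_{139^2} is not a subfield of F_{139^47}

F_{p^m} embeds in F_{p^n} iff m | n. Here 2 ∤ 47 (since 47 = 23·2 + 1 with remainder 1 ≠ 0), so F_{139^2} is not a subfield of F_{139^47}. Equivalently: if it were, the tower law would give 2 = [F_{139^2}:F_139] dividing [F_{139^47}:F_139] = 47, contradiction.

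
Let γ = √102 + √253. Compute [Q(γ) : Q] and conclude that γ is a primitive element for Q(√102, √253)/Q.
[Q(γ) : Q] = 4 (equivalently, Q(γ) = Q(√102, √253))

Obviously Q(γ) ⊆ Q(√102, √253), and [Q(√102, √253):Q] = 4 (since 102, 253 are distinct squarefree integers > 1 with 25806 not a perfect square). To show equality we compute the minimal polynomial of γ. From γ = √102 + √253: γ^2 = 102 + 2√(25806) + 253 = 355 + 2√(25806), so γ^2 - 355 = 2√(25806); squaring, (γ^2 - 355)^2 = 4·25806, i.e. γ^4 - 710γ^2 + 126025 - 103224 = 0, i.e. γ^4 - 710γ^2 + 22801 = 0. So γ is a root of x^4 - 710x^2 + 22801. This polynomial is irreducible over Q: it has no rational root (each ±√102 ± √253 is irrational), and any factorization into two quadratics over Q would force √(25806) ∈ Q (pairing opposite roots) or √102, √253 ∈ Q (other pairings), all impossible. Hence [Q(γ):Q] = 4 = [Q(√102, √253):Q], so Q(γ) = Q(√102, √253).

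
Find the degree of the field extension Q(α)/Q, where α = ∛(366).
[Q(α):Q] = 3

The minimal polynomial of α is x^3 - 366, irreducible over Q since 366 is not a perfect cube (so x^3 - 366 has no rational root). Hence [Q(α):Q] = deg(m_α) = 3.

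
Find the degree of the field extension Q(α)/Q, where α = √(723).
[Q(α):Q] = 2

[Q(α):Q] equals the degree of the minimal polynomial of α. Here α^2 = 723 and x^2 - 723 is irreducible (d = 723 is squarefree, ≠ 1, hence not a square), so deg(m_α) = 2. Thus [Q(α):Q] = 2.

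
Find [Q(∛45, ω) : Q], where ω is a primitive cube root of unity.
[Q(∛45, ω) : Q] = 6

[Q(∛45):Q] = 3 (min poly x^3 - 45, irreducible since 45 is not a perfect cube). [Q(ω):Q] = 2 (min poly x^2 + x + 1). Since Q(∛45) ⊂ R and ω ∉ R, we have ω ∉ Q(∛45), so x^2 + x + 1 remains irreducible over Q(∛45) and [Q(∛45, ω) : Q(∛45)] = 2. By the tower law, [Q(∛45, ω) : Q] = 3 · 2 = 6. (In fact Q(∛45, ω) is the splitting field of x^3 - 45 over Q.)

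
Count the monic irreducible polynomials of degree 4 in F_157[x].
There are 151887138 monic irreducible polynomials of degree 4 over F_157

Each element of F_{157^4} that lies in no proper subfield is a root of exactly one monic irreducible of degree 4 over F_157, and each such polynomial has 4 distinct roots in F_{157^4}. By Möbius inversion the count is N_157(4) = (1/4) Σ_{d|4} μ(4/d) · 157^d = (1/4)(μ(4)·157^1 + μ(2)·157^2 + μ(1)·157^4) = 607548552/4 = 151887138.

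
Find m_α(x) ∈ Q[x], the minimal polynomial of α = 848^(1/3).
m_α(x) = x^3 - 848

α satisfies α^3 = 848, so x^3 - 848 annihilates α. By the rational root test, a rational root p/q (in lowest terms) of x^3 - 848 would satisfy p^3 = 848 q^3, forcing q = 1 and p^3 = 848; but 848 is not a perfect cube, contradiction. A monic cubic over Q with no rational root is irreducible (any nontrivial factorization would include a linear factor). Hence x^3 - 848 is the minimal polynomial of α, and in particular [Q(α):Q] = 3.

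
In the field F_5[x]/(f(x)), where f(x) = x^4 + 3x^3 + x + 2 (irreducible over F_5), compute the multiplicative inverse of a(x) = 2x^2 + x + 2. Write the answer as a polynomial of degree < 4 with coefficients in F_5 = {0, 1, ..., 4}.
a(x)^(-1) ≡ 3x^3 + 3x^2 + 2x + 4 (mod f(x))

Since f is irreducible over F_5, F_5[x]/(f) is a field and a(x) ≠ 0 has an inverse. Apply the extended Euclidean algorithm to f(x) and a(x) in F_5[x]: f(x) = (3x^2 + 2)·a(x) + (4x + 3);  a(x) = (3x + 3)·(4x + 3) + (3). The last nonzero remainder is the constant 3 = gcd(f, a) in F_5. Back-substituting through the division chain expresses 3 = s(x)·a(x) + t(x)·f(x) with s(x) ≡ 4x^3 + 4x^2 + x + 2 (mod f), so (4x^3 + 4x^2 + x + 2)·a(x) ≡ 3 (mod f). Multiplying by 3^(-1) ≡ 2 in F_5 gives a(x)^(-1) ≡ 2·(4x^3 + 4x^2 + x + 2) ≡ 3x^3 + 3x^2 + 2x + 4 (mod f). Check: (2x^2 + x + 2)·(3x^3 + 3x^2 + 2x + 4) = x^5 + 4x^4 + 3x^3 + x^2 + 3x + 3 ≡ 1 (mod x^4 + 3x^3 + x + 2).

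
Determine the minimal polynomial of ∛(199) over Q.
m_α(x) = x^3 - 199

α satisfies α^3 = 199, so x^3 - 199 annihilates α. By the rational root test, a rational root p/q (in lowest terms) of x^3 - 199 would satisfy p^3 = 199 q^3, forcing q = 1 and p^3 = 199; but 199 is not a perfect cube, contradiction. A monic cubic over Q with no rational root is irreducible (any nontrivial factorization would include a linear factor). Hence x^3 - 199 is the minimal polynomial of α, and in particular [Q(α):Q] = 3.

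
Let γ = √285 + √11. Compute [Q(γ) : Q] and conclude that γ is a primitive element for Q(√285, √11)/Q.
[Q(γ) : Q] = 4 (equivalently, Q(γ) = Q(√285, √11))

Obviously Q(γ) ⊆ Q(√285, √11), and [Q(√285, √11):Q] = 4 (since 285, 11 are distinct squarefree integers > 1 with 3135 not a perfect square). To show equality we compute the minimal polynomial of γ. From γ = √285 + √11: γ^2 = 285 + 2√(3135) + 11 = 296 + 2√(3135), so γ^2 - 296 = 2√(3135); squaring, (γ^2 - 296)^2 = 4·3135, i.e. γ^4 - 592γ^2 + 87616 - 12540 = 0, i.e. γ^4 - 592γ^2 + 75076 = 0. So γ is a root of x^4 - 592x^2 + 75076. This polynomial is irreducible over Q: it has no rational root (each ±√285 ± √11 is irrational), and any factorization into two quadratics over Q would force √(3135) ∈ Q (pairing opposite roots) or √285, √11 ∈ Q (other pairings), all impossible. Hence [Q(γ):Q] = 4 = [Q(√285, √11):Q], so Q(γ) = Q(√285, √11).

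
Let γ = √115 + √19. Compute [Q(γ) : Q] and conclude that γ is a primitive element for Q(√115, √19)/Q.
[Q(γ) : Q] = 4 (equivalently, Q(γ) = Q(√115, √19))

Obviously Q(γ) ⊆ Q(√115, √19), and [Q(√115, √19):Q] = 4 (since 115, 19 are distinct squarefree integers > 1 with 2185 not a perfect square). To show equality we compute the minimal polynomial of γ. From γ = √115 + √19: γ^2 = 115 + 2√(2185) + 19 = 134 + 2√(2185), so γ^2 - 134 = 2√(2185); squaring, (γ^2 - 134)^2 = 4·2185, i.e. γ^4 - 268γ^2 + 17956 - 8740 = 0, i.e. γ^4 - 268γ^2 + 9216 = 0. So γ is a root of x^4 - 268x^2 + 9216. This polynomial is irreducible over Q: it has no rational root (each ±√115 ± √19 is irrational), and any factorization into two quadratics over Q would force √(2185) ∈ Q (pairing opposite roots) or √115, √19 ∈ Q (other pairings), all impossible. Hence [Q(γ):Q] = 4 = [Q(√115, √19):Q], so Q(γ) = Q(√115, √19).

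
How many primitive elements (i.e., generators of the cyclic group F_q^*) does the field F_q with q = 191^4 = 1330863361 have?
There are φ(1330863360) = 297271296 primitive elements

F_q^* is cyclic of order q - 1 = 1330863360. A cyclic group of order m has exactly φ(m) generators. Here m = 1330863360 = 2^8 · 3 · 5 · 17 · 19 · 29 · 37, so the number of primitive elements is φ(1330863360) = 297271296.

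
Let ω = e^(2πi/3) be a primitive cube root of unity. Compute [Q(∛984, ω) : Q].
[Q(∛984, ω) : Q] = 6

[Q(∛984):Q] = 3 (min poly x^3 - 984, irreducible since 984 is not a perfect cube). [Q(ω):Q] = 2 (min poly x^2 + x + 1). Since Q(∛984) ⊂ R and ω ∉ R, we have ω ∉ Q(∛984), so x^2 + x + 1 remains irreducible over Q(∛984) and [Q(∛984, ω) : Q(∛984)] = 2. By the tower law, [Q(∛984, ω) : Q] = 3 · 2 = 6. (In fact Q(∛984, ω) is the splitting field of x^3 - 984 over Q.)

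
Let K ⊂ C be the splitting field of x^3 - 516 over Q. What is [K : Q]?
[K : Q] = 6

The roots of x^3 - 516 are ∛516, ω∛516, ω^2∛516 where ω = e^(2πi/3) is a primitive cube root of unity, so K = Q(∛516, ω). Now [Q(∛516):Q] = 3 (since 516 is not a perfect cube, x^3 - 516 is irreducible) and [Q(ω):Q] = 2. Both 2 and 3 divide [K:Q], and [K:Q] ≤ 3·2 = 6, so [K:Q] = 6. (Equivalently: Q(∛516) ⊂ R but ω ∉ R, so [K : Q(∛516)] = 2.)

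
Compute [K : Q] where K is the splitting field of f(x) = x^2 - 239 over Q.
[K : Q] = 2

f(x) = x^2 - 239 factors as (x - √239)(x + √239). The splitting field is K = Q(√239). Since 239 is squarefree and > 1, it is not a perfect square, so x^2 - 239 is irreducible over Q and [Q(√239) : Q] = 2. Hence [K : Q] = 2.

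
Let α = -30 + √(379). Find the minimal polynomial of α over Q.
m_α(x) = x^2 + 60x + 521

From α + 30 = √(379), squaring gives (α + 30)^2 = 379, i.e. α^2 + 60α + 900 = 379, so α^2 + 60α + 521 = 0. The discriminant of x^2 + 60x + 521 is (60)^2 - 4·(521) = 3600 - 2084 = 1516, and 4·(379) is not a perfect square in Q since 379 is squarefree and ≠ 1. Hence x^2 + 60x + 521 is irreducible over Q and is the minimal polynomial of α.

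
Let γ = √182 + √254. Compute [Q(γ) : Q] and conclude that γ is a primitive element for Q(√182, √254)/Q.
[Q(γ) : Q] = 4 (equivalently, Q(γ) = Q(√182, √254))

Obviously Q(γ) ⊆ Q(√182, √254), and [Q(√182, √254):Q] = 4 (since 182, 254 are distinct squarefree integers > 1 with 46228 not a perfect square). To show equality we compute the minimal polynomial of γ. From γ = √182 + √254: γ^2 = 182 + 2√(46228) + 254 = 436 + 2√(46228), so γ^2 - 436 = 2√(46228); squaring, (γ^2 - 436)^2 = 4·46228, i.e. γ^4 - 872γ^2 + 190096 - 184912 = 0, i.e. γ^4 - 872γ^2 + 5184 = 0. So γ is a root of x^4 - 872x^2 + 5184. This polynomial is irreducible over Q: it has no rational root (each ±√182 ± √254 is irrational), and any factorization into two quadratics over Q would force √(46228) ∈ Q (pairing opposite roots) or √182, √254 ∈ Q (other pairings), all impossible. Hence [Q(γ):Q] = 4 = [Q(√182, √254):Q], so Q(γ) = Q(√182, √254).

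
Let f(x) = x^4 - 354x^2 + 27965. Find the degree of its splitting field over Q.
[K : Q] = 4

Solving the quadratic in x^2: x^2 = (354 ± √(354^2 - 4·27965))/2 = (354 ± √13456)/2 = (354 ± 116)/2, giving x^2 = 235 or x^2 = 119. So f(x) = (x^2 - 235)(x^2 - 119) and the roots of f are ±√235, ±√119. Hence the splitting field is K = Q(√235, √119). Since 235 and 119 are distinct squarefree integers > 1, their product 27965 is not a perfect square, so √119 ∉ Q(√235). By the tower law [K:Q] = [Q(√235,√119):Q(√235)] · [Q(√235):Q] = 2 · 2 = 4.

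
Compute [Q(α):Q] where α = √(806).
[Q(α):Q] = 2

[Q(α):Q] equals the degree of the minimal polynomial of α. Here α^2 = 806 and x^2 - 806 is irreducible (d = 806 is squarefree, ≠ 1, hence not a square), so deg(m_α) = 2. Thus [Q(α):Q] = 2.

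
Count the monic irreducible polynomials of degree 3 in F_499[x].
There are 41417000 monic irreducible polynomials of degree 3 over F_499

Each element of F_{499^3} that lies in no proper subfield is a root of exactly one monic irreducible of degree 3 over F_499, and each such polynomial has 3 distinct roots in F_{499^3}. By Möbius inversion the count is N_499(3) = (1/3) Σ_{d|3} μ(3/d) · 499^d = (1/3)(μ(3)·499^1 + μ(1)·499^3) = 124251000/3 = 41417000.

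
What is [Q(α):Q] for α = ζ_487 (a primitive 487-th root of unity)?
[Q(α):Q] = 486

The minimal polynomial of ζ_487 over Q is the 487-th cyclotomic polynomial Φ_487(x), which is irreducible over Q and has degree φ(487) = 486. Hence [Q(α):Q] = φ(487) = 486.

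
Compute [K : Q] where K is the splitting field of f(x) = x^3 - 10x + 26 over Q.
[K : Q] = 6

By the rational root test, any rational root of the monic integer polynomial f(x) = x^3 - 10x + 26 must be an integer dividing the constant term 26, i.e. one of ±{1, 2, 13, 26}. Evaluating: f(1) = 17, f(-1) = 35, f(2) = 14, f(-2) = 38, f(13) = 2093, f(-13) = -2041, f(26) = 17342, f(-26) = -17290; none is 0, so f has no rational root and is therefore irreducible over Q (a cubic with no linear factor over a field is irreducible). For an irreducible cubic, the Galois group is A_3 or S_3 according as the discriminant disc(f) = -4a^3 - 27b^2 = -4·(-10)^3 - 27·(26)^2 = -14252 is or is not a square in Q. Here disc(f) = -14252 is not a perfect square in Q, so the Galois group of f over Q is not contained in A_3 and must be all of S_3. The splitting field has degree |S_3| = 6 over Q, so [K : Q] = 6.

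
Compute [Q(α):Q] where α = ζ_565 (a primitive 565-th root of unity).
[Q(α):Q] = 448

The minimal polynomial of ζ_565 over Q is the 565-th cyclotomic polynomial Φ_565(x), which is irreducible over Q and has degree φ(565) = 448. Hence [Q(α):Q] = φ(565) = 448.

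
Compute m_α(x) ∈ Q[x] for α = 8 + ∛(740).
m_α(x) = x^3 - 24x^2 + 192x - 1252

Set β = α - 8 = ∛(740), so β^3 = 740. Then (α - 8)^3 - 740 = 0, i.e. α is a root of g(x) = (x - 8)^3 - 740 = x^3 - 24x^2 + 192x - 1252. Since g(x) = h(x - 8) where h(x) = x^3 - 740, and h is irreducible over Q (because 740 is not a perfect cube, so h has no rational root, and a monic cubic with no rational root is irreducible), g is also irreducible (irreducibility is preserved under the substitution x → x - 8). Hence m_α(x) = x^3 - 24x^2 + 192x - 1252.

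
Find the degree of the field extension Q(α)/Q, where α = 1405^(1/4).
[Q(α):Q] = 4

α is a root of x^4 - 1405. By Eisenstein's criterion at the prime p = 5 (which divides the constant term 1405 but p^2 = 25 does not, since 1405 is squarefree), x^4 - 1405 is irreducible over Q. Hence [Q(α):Q] = 4.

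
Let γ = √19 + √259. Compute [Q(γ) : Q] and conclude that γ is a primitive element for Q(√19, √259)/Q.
[Q(γ) : Q] = 4 (equivalently, Q(γ) = Q(√19, √259))

Obviously Q(γ) ⊆ Q(√19, √259), and [Q(√19, √259):Q] = 4 (since 19, 259 are distinct squarefree integers > 1 with 4921 not a perfect square). To show equality we compute the minimal polynomial of γ. From γ = √19 + √259: γ^2 = 19 + 2√(4921) + 259 = 278 + 2√(4921), so γ^2 - 278 = 2√(4921); squaring, (γ^2 - 278)^2 = 4·4921, i.e. γ^4 - 556γ^2 + 77284 - 19684 = 0, i.e. γ^4 - 556γ^2 + 57600 = 0. So γ is a root of x^4 - 556x^2 + 57600. This polynomial is irreducible over Q: it has no rational root (each ±√19 ± √259 is irrational), and any factorization into two quadratics over Q would force √(4921) ∈ Q (pairing opposite roots) or √19, √259 ∈ Q (other pairings), all impossible. Hence [Q(γ):Q] = 4 = [Q(√19, √259):Q], so Q(γ) = Q(√19, √259).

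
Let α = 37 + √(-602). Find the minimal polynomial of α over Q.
m_α(x) = x^2 - 74x + 1971

From α - 37 = √(-602), squaring gives (α - 37)^2 = -602, i.e. α^2 - 74α + 1369 = -602, so α^2 - 74α + 1971 = 0. The discriminant of x^2 - 74x + 1971 is (-74)^2 - 4·(1971) = 5476 - 7884 = -2408, and 4·(-602) is not a perfect square in Q since -602 is squarefree and ≠ 1. Hence x^2 - 74x + 1971 is irreducible over Q and is the minimal polynomial of α.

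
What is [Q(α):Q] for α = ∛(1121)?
[Q(α):Q] = 3

The minimal polynomial of α is x^3 - 1121, irreducible over Q since 1121 is not a perfect cube (so x^3 - 1121 has no rational root). Hence [Q(α):Q] = deg(m_α) = 3.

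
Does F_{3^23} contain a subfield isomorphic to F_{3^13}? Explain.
No: F_{3^13} is not a subfield of F_{3^23}

F_{p^m} embeds in F_{p^n} iff m | n. Here 13 ∤ 23 (since 23 = 1·13 + 10 with remainder 10 ≠ 0), so F_{3^13} is not a subfield of F_{3^23}. Equivalently: if it were, the tower law would give 13 = [F_{3^13}:F_3] dividing [F_{3^23}:F_3] = 23, contradiction.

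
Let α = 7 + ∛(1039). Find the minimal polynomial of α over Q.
m_α(x) = x^3 - 21x^2 + 147x - 1382

Set β = α - 7 = ∛(1039), so β^3 = 1039. Then (α - 7)^3 - 1039 = 0, i.e. α is a root of g(x) = (x - 7)^3 - 1039 = x^3 - 21x^2 + 147x - 1382. Since g(x) = h(x - 7) where h(x) = x^3 - 1039, and h is irreducible over Q (because 1039 is not a perfect cube, so h has no rational root, and a monic cubic with no rational root is irreducible), g is also irreducible (irreducibility is preserved under the substitution x → x - 7). Hence m_α(x) = x^3 - 21x^2 + 147x - 1382.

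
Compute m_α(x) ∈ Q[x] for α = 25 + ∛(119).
m_α(x) = x^3 - 75x^2 + 1875x - 15744

Set β = α - 25 = ∛(119), so β^3 = 119. Then (α - 25)^3 - 119 = 0, i.e. α is a root of g(x) = (x - 25)^3 - 119 = x^3 - 75x^2 + 1875x - 15744. Since g(x) = h(x - 25) where h(x) = x^3 - 119, and h is irreducible over Q (because 119 is not a perfect cube, so h has no rational root, and a monic cubic with no rational root is irreducible), g is also irreducible (irreducibility is preserved under the substitution x → x - 25). Hence m_α(x) = x^3 - 75x^2 + 1875x - 15744.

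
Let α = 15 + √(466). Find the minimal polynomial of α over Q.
m_α(x) = x^2 - 30x - 241

From α - 15 = √(466), squaring gives (α - 15)^2 = 466, i.e. α^2 - 30α + 225 = 466, so α^2 - 30α - 241 = 0. The discriminant of x^2 - 30x - 241 is (-30)^2 - 4·(-241) = 900 + 964 = 1864, and 4·(466) is not a perfect square in Q since 466 is squarefree and ≠ 1. Hence x^2 - 30x - 241 is irreducible over Q and is the minimal polynomial of α.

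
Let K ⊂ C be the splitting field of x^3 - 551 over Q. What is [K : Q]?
[K : Q] = 6

The roots of x^3 - 551 are ∛551, ω∛551, ω^2∛551 where ω = e^(2πi/3) is a primitive cube root of unity, so K = Q(∛551, ω). Now [Q(∛551):Q] = 3 (since 551 is not a perfect cube, x^3 - 551 is irreducible) and [Q(ω):Q] = 2. Both 2 and 3 divide [K:Q], and [K:Q] ≤ 3·2 = 6, so [K:Q] = 6. (Equivalently: Q(∛551) ⊂ R but ω ∉ R, so [K : Q(∛551)] = 2.)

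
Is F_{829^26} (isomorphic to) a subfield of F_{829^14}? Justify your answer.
No: F_{829^26} is not a subfield of F_{829^14}

F_{p^m} embeds in F_{p^n} iff m | n. Here 26 ∤ 14 (since 14 = 0·26 + 14 with remainder 14 ≠ 0), so F_{829^26} is not a subfield of F_{829^14}. Equivalently: if it were, the tower law would give 26 = [F_{829^26}:F_829] dividing [F_{829^14}:F_829] = 14, contradiction.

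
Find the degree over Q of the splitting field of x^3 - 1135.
[K : Q] = 6

The roots of x^3 - 1135 are ∛1135, ω∛1135, ω^2∛1135 where ω = e^(2πi/3) is a primitive cube root of unity, so K = Q(∛1135, ω). Now [Q(∛1135):Q] = 3 (since 1135 is not a perfect cube, x^3 - 1135 is irreducible) and [Q(ω):Q] = 2. Both 2 and 3 divide [K:Q], and [K:Q] ≤ 3·2 = 6, so [K:Q] = 6. (Equivalently: Q(∛1135) ⊂ R but ω ∉ R, so [K : Q(∛1135)] = 2.)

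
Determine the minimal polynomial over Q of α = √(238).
m_α(x) = x^2 - 238

α satisfies α^2 - 238 = 0, so x^2 - 238 annihilates α. Since d = 238 is squarefree and ≠ 1, it is not a perfect square in Q, so x^2 - 238 has no rational root and is therefore irreducible over Q (a degree-2 polynomial over a field is irreducible iff it has no root). Hence m_α(x) = x^2 - 238.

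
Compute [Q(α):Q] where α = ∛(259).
[Q(α):Q] = 3

The minimal polynomial of α is x^3 - 259, irreducible over Q since 259 is not a perfect cube (so x^3 - 259 has no rational root). Hence [Q(α):Q] = deg(m_α) = 3.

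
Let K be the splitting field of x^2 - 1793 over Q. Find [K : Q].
[K : Q] = 2

f(x) = x^2 - 1793 factors as (x - √1793)(x + √1793). The splitting field is K = Q(√1793). Since 1793 is squarefree and > 1, it is not a perfect square, so x^2 - 1793 is irreducible over Q and [Q(√1793) : Q] = 2. Hence [K : Q] = 2.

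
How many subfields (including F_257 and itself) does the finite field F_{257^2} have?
F_{257^2} has 2 subfields

The subfields of F_{p^n} are exactly the fields F_{p^d} for d | n (each is the fixed field of the unique index-d subgroup of Gal(F_{p^n}/F_p) ≅ Z/nZ). The divisors of n = 2 are {1, 2}, giving 2 subfields: F_{257^1}, F_{257^2}.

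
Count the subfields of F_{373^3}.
F_{373^3} has 2 subfields

The subfields of F_{p^n} are exactly the fields F_{p^d} for d | n (each is the fixed field of the unique index-d subgroup of Gal(F_{p^n}/F_p) ≅ Z/nZ). The divisors of n = 3 are {1, 3}, giving 2 subfields: F_{373^1}, F_{373^3}.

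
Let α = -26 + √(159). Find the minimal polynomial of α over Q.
m_α(x) = x^2 + 52x + 517

From α + 26 = √(159), squaring gives (α + 26)^2 = 159, i.e. α^2 + 52α + 676 = 159, so α^2 + 52α + 517 = 0. The discriminant of x^2 + 52x + 517 is (52)^2 - 4·(517) = 2704 - 2068 = 636, and 4·(159) is not a perfect square in Q since 159 is squarefree and ≠ 1. Hence x^2 + 52x + 517 is irreducible over Q and is the minimal polynomial of α.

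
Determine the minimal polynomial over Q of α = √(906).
m_α(x) = x^2 - 906

α satisfies α^2 - 906 = 0, so x^2 - 906 annihilates α. Since d = 906 is squarefree and ≠ 1, it is not a perfect square in Q, so x^2 - 906 has no rational root and is therefore irreducible over Q (a degree-2 polynomial over a field is irreducible iff it has no root). Hence m_α(x) = x^2 - 906.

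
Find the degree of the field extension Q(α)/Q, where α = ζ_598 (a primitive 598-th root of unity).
[Q(α):Q] = 264

The minimal polynomial of ζ_598 over Q is the 598-th cyclotomic polynomial Φ_598(x), which is irreducible over Q and has degree φ(598) = 264. Hence [Q(α):Q] = φ(598) = 264.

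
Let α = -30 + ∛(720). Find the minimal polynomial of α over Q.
m_α(x) = x^3 + 90x^2 + 2700x + 26280

Set β = α + 30 = ∛(720), so β^3 = 720. Then (α + 30)^3 - 720 = 0, i.e. α is a root of g(x) = (x + 30)^3 - 720 = x^3 + 90x^2 + 2700x + 26280. Since g(x) = h(x + 30) where h(x) = x^3 - 720, and h is irreducible over Q (because 720 is not a perfect cube, so h has no rational root, and a monic cubic with no rational root is irreducible), g is also irreducible (irreducibility is preserved under the substitution x → x + 30). Hence m_α(x) = x^3 + 90x^2 + 2700x + 26280.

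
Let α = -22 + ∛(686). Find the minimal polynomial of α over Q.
m_α(x) = x^3 + 66x^2 + 1452x + 9962

Set β = α + 22 = ∛(686), so β^3 = 686. Then (α + 22)^3 - 686 = 0, i.e. α is a root of g(x) = (x + 22)^3 - 686 = x^3 + 66x^2 + 1452x + 9962. Since g(x) = h(x + 22) where h(x) = x^3 - 686, and h is irreducible over Q (because 686 is not a perfect cube, so h has no rational root, and a monic cubic with no rational root is irreducible), g is also irreducible (irreducibility is preserved under the substitution x → x + 22). Hence m_α(x) = x^3 + 66x^2 + 1452x + 9962.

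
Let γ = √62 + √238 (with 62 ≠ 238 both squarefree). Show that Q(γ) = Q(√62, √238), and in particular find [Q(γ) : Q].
[Q(γ) : Q] = 4 (equivalently, Q(γ) = Q(√62, √238))

Obviously Q(γ) ⊆ Q(√62, √238), and [Q(√62, √238):Q] = 4 (since 62, 238 are distinct squarefree integers > 1 with 14756 not a perfect square). To show equality we compute the minimal polynomial of γ. From γ = √62 + √238: γ^2 = 62 + 2√(14756) + 238 = 300 + 2√(14756), so γ^2 - 300 = 2√(14756); squaring, (γ^2 - 300)^2 = 4·14756, i.e. γ^4 - 600γ^2 + 90000 - 59024 = 0, i.e. γ^4 - 600γ^2 + 30976 = 0. So γ is a root of x^4 - 600x^2 + 30976. This polynomial is irreducible over Q: it has no rational root (each ±√62 ± √238 is irrational), and any factorization into two quadratics over Q would force √(14756) ∈ Q (pairing opposite roots) or √62, √238 ∈ Q (other pairings), all impossible. Hence [Q(γ):Q] = 4 = [Q(√62, √238):Q], so Q(γ) = Q(√62, √238).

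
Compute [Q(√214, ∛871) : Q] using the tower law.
[Q(√214, ∛871) : Q] = 6

Let L = Q(√214, ∛871). Since Q(√214) ⊂ L and [Q(√214):Q] = 2, the tower law gives 2 | [L:Q]. Likewise Q(∛871) ⊂ L with [Q(∛871):Q] = 3 (because 871 is not a perfect cube), so 3 | [L:Q]. As gcd(2,3) = 1, [L:Q] is divisible by 6. Conversely L is generated over Q by √214 and ∛871, so [L:Q] ≤ 2·3 = 6. Therefore [Q(√214, ∛871) : Q] = 6.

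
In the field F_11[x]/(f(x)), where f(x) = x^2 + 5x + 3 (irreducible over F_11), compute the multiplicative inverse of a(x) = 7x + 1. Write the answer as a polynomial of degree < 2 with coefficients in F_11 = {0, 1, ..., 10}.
a(x)^(-1) ≡ 5x + 7 (mod f(x))

Since f is irreducible over F_11, F_11[x]/(f) is a field and a(x) ≠ 0 has an inverse. Apply the extended Euclidean algorithm to f(x) and a(x) in F_11[x]: f(x) = (8x + 9)·a(x) + (5). The last nonzero remainder is the constant 5 = gcd(f, a) in F_11. Back-substituting through the division chain expresses 5 = s(x)·a(x) + t(x)·f(x) with s(x) ≡ 3x + 2 (mod f), so (3x + 2)·a(x) ≡ 5 (mod f). Multiplying by 5^(-1) ≡ 9 in F_11 gives a(x)^(-1) ≡ 9·(3x + 2) ≡ 5x + 7 (mod f). Check: (7x + 1)·(5x + 7) = 2x^2 + 10x + 7 ≡ 1 (mod x^2 + 5x + 3).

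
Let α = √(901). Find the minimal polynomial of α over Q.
m_α(x) = x^2 - 901

α satisfies α^2 - 901 = 0, so x^2 - 901 annihilates α. Since d = 901 is squarefree and ≠ 1, it is not a perfect square in Q, so x^2 - 901 has no rational root and is therefore irreducible over Q (a degree-2 polynomial over a field is irreducible iff it has no root). Hence m_α(x) = x^2 - 901.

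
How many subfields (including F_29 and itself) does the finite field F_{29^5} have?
F_{29^5} has 2 subfields

The subfields of F_{p^n} are exactly the fields F_{p^d} for d | n (each is the fixed field of the unique index-d subgroup of Gal(F_{p^n}/F_p) ≅ Z/nZ). The divisors of n = 5 are {1, 5}, giving 2 subfields: F_{29^1}, F_{29^5}.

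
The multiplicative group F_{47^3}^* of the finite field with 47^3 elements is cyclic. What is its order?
|F_{47^3}^*| = 103822

F_{47^3} has 47^3 = 103823 elements; its multiplicative group consists of all nonzero elements, so |F_{47^3}^*| = 103823 - 1 = 103822. (It is cyclic since any finite subgroup of the multiplicative group of a field is cyclic.)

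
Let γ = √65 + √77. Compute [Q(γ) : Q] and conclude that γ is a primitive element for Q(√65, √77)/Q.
[Q(γ) : Q] = 4 (equivalently, Q(γ) = Q(√65, √77))

Obviously Q(γ) ⊆ Q(√65, √77), and [Q(√65, √77):Q] = 4 (since 65, 77 are distinct squarefree integers > 1 with 5005 not a perfect square). To show equality we compute the minimal polynomial of γ. From γ = √65 + √77: γ^2 = 65 + 2√(5005) + 77 = 142 + 2√(5005), so γ^2 - 142 = 2√(5005); squaring, (γ^2 - 142)^2 = 4·5005, i.e. γ^4 - 284γ^2 + 20164 - 20020 = 0, i.e. γ^4 - 284γ^2 + 144 = 0. So γ is a root of x^4 - 284x^2 + 144. This polynomial is irreducible over Q: it has no rational root (each ±√65 ± √77 is irrational), and any factorization into two quadratics over Q would force √(5005) ∈ Q (pairing opposite roots) or √65, √77 ∈ Q (other pairings), all impossible. Hence [Q(γ):Q] = 4 = [Q(√65, √77):Q], so Q(γ) = Q(√65, √77).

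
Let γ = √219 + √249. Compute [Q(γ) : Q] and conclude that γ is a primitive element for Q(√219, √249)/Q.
[Q(γ) : Q] = 4 (equivalently, Q(γ) = Q(√219, √249))

Obviously Q(γ) ⊆ Q(√219, √249), and [Q(√219, √249):Q] = 4 (since 219, 249 are distinct squarefree integers > 1 with 54531 not a perfect square). To show equality we compute the minimal polynomial of γ. From γ = √219 + √249: γ^2 = 219 + 2√(54531) + 249 = 468 + 2√(54531), so γ^2 - 468 = 2√(54531); squaring, (γ^2 - 468)^2 = 4·54531, i.e. γ^4 - 936γ^2 + 219024 - 218124 = 0, i.e. γ^4 - 936γ^2 + 900 = 0. So γ is a root of x^4 - 936x^2 + 900. This polynomial is irreducible over Q: it has no rational root (each ±√219 ± √249 is irrational), and any factorization into two quadratics over Q would force √(54531) ∈ Q (pairing opposite roots) or √219, √249 ∈ Q (other pairings), all impossible. Hence [Q(γ):Q] = 4 = [Q(√219, √249):Q], so Q(γ) = Q(√219, √249).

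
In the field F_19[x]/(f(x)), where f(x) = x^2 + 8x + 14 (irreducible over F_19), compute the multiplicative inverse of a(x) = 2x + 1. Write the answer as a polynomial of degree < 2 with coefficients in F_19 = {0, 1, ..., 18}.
a(x)^(-1) ≡ 12x + 14 (mod f(x))

Since f is irreducible over F_19, F_19[x]/(f) is a field and a(x) ≠ 0 has an inverse. Apply the extended Euclidean algorithm to f(x) and a(x) in F_19[x]: f(x) = (10x + 18)·a(x) + (15). The last nonzero remainder is the constant 15 = gcd(f, a) in F_19. Back-substituting through the division chain expresses 15 = s(x)·a(x) + t(x)·f(x) with s(x) ≡ 9x + 1 (mod f), so (9x + 1)·a(x) ≡ 15 (mod f). Multiplying by 15^(-1) ≡ 14 in F_19 gives a(x)^(-1) ≡ 14·(9x + 1) ≡ 12x + 14 (mod f). Check: (2x + 1)·(12x + 14) = 5x^2 + 2x + 14 ≡ 1 (mod x^2 + 8x + 14).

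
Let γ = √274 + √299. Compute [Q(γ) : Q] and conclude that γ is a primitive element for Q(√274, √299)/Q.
[Q(γ) : Q] = 4 (equivalently, Q(γ) = Q(√274, √299))

Obviously Q(γ) ⊆ Q(√274, √299), and [Q(√274, √299):Q] = 4 (since 274, 299 are distinct squarefree integers > 1 with 81926 not a perfect square). To show equality we compute the minimal polynomial of γ. From γ = √274 + √299: γ^2 = 274 + 2√(81926) + 299 = 573 + 2√(81926), so γ^2 - 573 = 2√(81926); squaring, (γ^2 - 573)^2 = 4·81926, i.e. γ^4 - 1146γ^2 + 328329 - 327704 = 0, i.e. γ^4 - 1146γ^2 + 625 = 0. So γ is a root of x^4 - 1146x^2 + 625. This polynomial is irreducible over Q: it has no rational root (each ±√274 ± √299 is irrational), and any factorization into two quadratics over Q would force √(81926) ∈ Q (pairing opposite roots) or √274, √299 ∈ Q (other pairings), all impossible. Hence [Q(γ):Q] = 4 = [Q(√274, √299):Q], so Q(γ) = Q(√274, √299).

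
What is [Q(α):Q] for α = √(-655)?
[Q(α):Q] = 2

[Q(α):Q] equals the degree of the minimal polynomial of α. Here α^2 = -655 and x^2 + 655 is irreducible (d = -655 is squarefree, ≠ 1, hence not a square), so deg(m_α) = 2. Thus [Q(α):Q] = 2.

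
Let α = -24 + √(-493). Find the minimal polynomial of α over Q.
m_α(x) = x^2 + 48x + 1069

From α + 24 = √(-493), squaring gives (α + 24)^2 = -493, i.e. α^2 + 48α + 576 = -493, so α^2 + 48α + 1069 = 0. The discriminant of x^2 + 48x + 1069 is (48)^2 - 4·(1069) = 2304 - 4276 = -1972, and 4·(-493) is not a perfect square in Q since -493 is squarefree and ≠ 1. Hence x^2 + 48x + 1069 is irreducible over Q and is the minimal polynomial of α.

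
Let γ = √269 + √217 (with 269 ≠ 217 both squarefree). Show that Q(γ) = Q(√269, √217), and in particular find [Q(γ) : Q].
[Q(γ) : Q] = 4 (equivalently, Q(γ) = Q(√269, √217))

Obviously Q(γ) ⊆ Q(√269, √217), and [Q(√269, √217):Q] = 4 (since 269, 217 are distinct squarefree integers > 1 with 58373 not a perfect square). To show equality we compute the minimal polynomial of γ. From γ = √269 + √217: γ^2 = 269 + 2√(58373) + 217 = 486 + 2√(58373), so γ^2 - 486 = 2√(58373); squaring, (γ^2 - 486)^2 = 4·58373, i.e. γ^4 - 972γ^2 + 236196 - 233492 = 0, i.e. γ^4 - 972γ^2 + 2704 = 0. So γ is a root of x^4 - 972x^2 + 2704. This polynomial is irreducible over Q: it has no rational root (each ±√269 ± √217 is irrational), and any factorization into two quadratics over Q would force √(58373) ∈ Q (pairing opposite roots) or √269, √217 ∈ Q (other pairings), all impossible. Hence [Q(γ):Q] = 4 = [Q(√269, √217):Q], so Q(γ) = Q(√269, √217).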